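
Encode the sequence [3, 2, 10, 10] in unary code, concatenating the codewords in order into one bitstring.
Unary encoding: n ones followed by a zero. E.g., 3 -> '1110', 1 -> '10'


Encode each number as n ones followed by a terminating 0:
  3 -> 1110 (4 bits)
  2 -> 110 (3 bits)
  10 -> 11111111110 (11 bits)
  10 -> 11111111110 (11 bits)
Total length = 4 + 3 + 11 + 11 = 29 bits.

Unary([3, 2, 10, 10]) = 11101101111111111011111111110 (29 bits)


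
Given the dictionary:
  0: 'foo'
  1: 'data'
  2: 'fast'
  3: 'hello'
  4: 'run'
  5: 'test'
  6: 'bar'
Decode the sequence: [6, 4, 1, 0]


Look up each index in the dictionary:
  6 -> 'bar'
  4 -> 'run'
  1 -> 'data'
  0 -> 'foo'

Decoded: "bar run data foo"


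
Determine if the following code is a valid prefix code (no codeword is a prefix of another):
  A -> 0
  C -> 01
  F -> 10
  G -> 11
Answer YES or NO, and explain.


Checking each pair (does one codeword prefix another?):
  A='0' vs C='01': prefix -- VIOLATION

NO -- this is NOT a valid prefix code. A (0) is a prefix of C (01).


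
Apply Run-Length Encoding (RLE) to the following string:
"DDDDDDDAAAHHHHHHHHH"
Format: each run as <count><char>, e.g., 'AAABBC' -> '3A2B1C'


Scanning runs left to right:
  i=0: run of 'D' x 7 -> '7D'
  i=7: run of 'A' x 3 -> '3A'
  i=10: run of 'H' x 9 -> '9H'

RLE = 7D3A9H


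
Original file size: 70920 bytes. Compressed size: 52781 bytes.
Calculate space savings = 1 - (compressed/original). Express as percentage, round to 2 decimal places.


ratio = compressed/original = 52781/70920 = 0.744233
savings = 1 - ratio = 1 - 0.744233 = 0.255767
as a percentage: 0.255767 * 100 = 25.58%

Space savings = 1 - 52781/70920 = 25.58%


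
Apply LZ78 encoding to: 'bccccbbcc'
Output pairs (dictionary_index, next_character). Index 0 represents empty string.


LZ78 encoding steps:
Dictionary: {0: ''}
Step 1: w='' (idx 0), next='b' -> output (0, 'b'), add 'b' as idx 1
Step 2: w='' (idx 0), next='c' -> output (0, 'c'), add 'c' as idx 2
Step 3: w='c' (idx 2), next='c' -> output (2, 'c'), add 'cc' as idx 3
Step 4: w='c' (idx 2), next='b' -> output (2, 'b'), add 'cb' as idx 4
Step 5: w='b' (idx 1), next='c' -> output (1, 'c'), add 'bc' as idx 5
Step 6: w='c' (idx 2), end of input -> output (2, '')


Encoded: [(0, 'b'), (0, 'c'), (2, 'c'), (2, 'b'), (1, 'c'), (2, '')]


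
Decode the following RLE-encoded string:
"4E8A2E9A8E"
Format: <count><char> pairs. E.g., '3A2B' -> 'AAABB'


Expanding each <count><char> pair:
  4E -> 'EEEE'
  8A -> 'AAAAAAAA'
  2E -> 'EE'
  9A -> 'AAAAAAAAA'
  8E -> 'EEEEEEEE'

Decoded = EEEEAAAAAAAAEEAAAAAAAAAEEEEEEEE


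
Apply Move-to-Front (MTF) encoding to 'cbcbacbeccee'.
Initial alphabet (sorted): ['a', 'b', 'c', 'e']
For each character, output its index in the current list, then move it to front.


MTF encoding:
'c': index 2 in ['a', 'b', 'c', 'e'] -> ['c', 'a', 'b', 'e']
'b': index 2 in ['c', 'a', 'b', 'e'] -> ['b', 'c', 'a', 'e']
'c': index 1 in ['b', 'c', 'a', 'e'] -> ['c', 'b', 'a', 'e']
'b': index 1 in ['c', 'b', 'a', 'e'] -> ['b', 'c', 'a', 'e']
'a': index 2 in ['b', 'c', 'a', 'e'] -> ['a', 'b', 'c', 'e']
'c': index 2 in ['a', 'b', 'c', 'e'] -> ['c', 'a', 'b', 'e']
'b': index 2 in ['c', 'a', 'b', 'e'] -> ['b', 'c', 'a', 'e']
'e': index 3 in ['b', 'c', 'a', 'e'] -> ['e', 'b', 'c', 'a']
'c': index 2 in ['e', 'b', 'c', 'a'] -> ['c', 'e', 'b', 'a']
'c': index 0 in ['c', 'e', 'b', 'a'] -> ['c', 'e', 'b', 'a']
'e': index 1 in ['c', 'e', 'b', 'a'] -> ['e', 'c', 'b', 'a']
'e': index 0 in ['e', 'c', 'b', 'a'] -> ['e', 'c', 'b', 'a']


Output: [2, 2, 1, 1, 2, 2, 2, 3, 2, 0, 1, 0]


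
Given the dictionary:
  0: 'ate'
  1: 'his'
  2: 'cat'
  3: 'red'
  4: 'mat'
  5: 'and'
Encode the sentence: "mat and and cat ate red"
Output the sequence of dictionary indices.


Look up each word in the dictionary:
  'mat' -> 4
  'and' -> 5
  'and' -> 5
  'cat' -> 2
  'ate' -> 0
  'red' -> 3

Encoded: [4, 5, 5, 2, 0, 3]


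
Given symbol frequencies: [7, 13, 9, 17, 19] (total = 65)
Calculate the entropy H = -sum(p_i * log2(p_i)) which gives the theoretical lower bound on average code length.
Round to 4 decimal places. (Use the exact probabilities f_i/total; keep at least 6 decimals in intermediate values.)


Per-symbol terms -p_i * log2(p_i) with p_i = f_i/65:
  p = 7/65 = 0.107692: log2(p) = -3.215013, -p*log2(p) = 0.346232
  p = 13/65 = 0.200000: log2(p) = -2.321928, -p*log2(p) = 0.464386
  p = 9/65 = 0.138462: log2(p) = -2.852443, -p*log2(p) = 0.394954
  p = 17/65 = 0.261538: log2(p) = -1.934905, -p*log2(p) = 0.506052
  p = 19/65 = 0.292308: log2(p) = -1.774440, -p*log2(p) = 0.518683
H = 0.346232 + 0.464386 + 0.394954 + 0.506052 + 0.518683 = 2.230307

H = 2.2303 bits/symbol


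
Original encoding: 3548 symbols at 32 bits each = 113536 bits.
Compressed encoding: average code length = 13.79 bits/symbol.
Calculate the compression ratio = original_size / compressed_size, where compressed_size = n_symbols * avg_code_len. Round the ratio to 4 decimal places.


original_size = n_symbols * orig_bits = 3548 * 32 = 113536 bits
compressed_size = n_symbols * avg_code_len = 3548 * 13.79 = 48926.92 bits
ratio = original_size / compressed_size = 113536 / 48926.92 = 2.3205

Compression ratio = 2.3205


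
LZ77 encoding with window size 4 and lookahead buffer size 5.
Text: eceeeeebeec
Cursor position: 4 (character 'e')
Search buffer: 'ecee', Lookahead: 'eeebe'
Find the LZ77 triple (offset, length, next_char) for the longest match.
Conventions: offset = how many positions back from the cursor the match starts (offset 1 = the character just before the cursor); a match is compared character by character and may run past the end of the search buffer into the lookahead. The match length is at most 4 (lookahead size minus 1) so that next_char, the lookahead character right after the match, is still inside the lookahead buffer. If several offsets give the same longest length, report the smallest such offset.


Try each offset into the search buffer:
  offset=1 (pos 3, char 'e'): match length 3
  offset=2 (pos 2, char 'e'): match length 3
  offset=3 (pos 1, char 'c'): match length 0
  offset=4 (pos 0, char 'e'): match length 1
Longest match has length 3, found at offsets 1, 2; take the smallest, offset 1.
next_char = character at position 4 + 3 = 7 -> 'b'

Best match: offset=1, length=3 (matching 'eee' starting at position 3)
LZ77 triple: (1, 3, 'b')


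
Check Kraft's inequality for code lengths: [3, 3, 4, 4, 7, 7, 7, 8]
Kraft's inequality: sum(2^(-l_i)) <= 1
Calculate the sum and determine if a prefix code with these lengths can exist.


Sum = 2^(-3) + 2^(-3) + 2^(-4) + 2^(-4) + 2^(-7) + 2^(-7) + 2^(-7) + 2^(-8)
    = 0.125 + 0.125 + 0.0625 + 0.0625 + 0.0078125 + 0.0078125 + 0.0078125 + 0.00390625
    = 103/256 = 0.40234375
Since 0.40234375 <= 1, Kraft's inequality IS satisfied.
A prefix code with these lengths CAN exist.

Kraft sum = 0.40234375. Satisfied.


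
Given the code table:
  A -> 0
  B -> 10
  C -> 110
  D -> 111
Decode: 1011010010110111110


Decoding:
10 -> B
110 -> C
10 -> B
0 -> A
10 -> B
110 -> C
111 -> D
110 -> C


Result: BCBABCDC


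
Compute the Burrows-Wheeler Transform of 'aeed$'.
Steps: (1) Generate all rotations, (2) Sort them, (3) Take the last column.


Rotations (sorted):
  0: $aeed -> last char: d
  1: aeed$ -> last char: $
  2: d$aee -> last char: e
  3: ed$ae -> last char: e
  4: eed$a -> last char: a


BWT = d$eea


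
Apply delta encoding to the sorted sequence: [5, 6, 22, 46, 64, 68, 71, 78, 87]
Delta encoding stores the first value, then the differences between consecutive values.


First value: 5
Deltas:
  6 - 5 = 1
  22 - 6 = 16
  46 - 22 = 24
  64 - 46 = 18
  68 - 64 = 4
  71 - 68 = 3
  78 - 71 = 7
  87 - 78 = 9


Delta encoded: [5, 1, 16, 24, 18, 4, 3, 7, 9]


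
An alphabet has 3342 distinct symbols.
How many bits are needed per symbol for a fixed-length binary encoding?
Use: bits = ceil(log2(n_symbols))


log2(3342) = 11.7065
Bracket: 2^11 = 2048 < 3342 <= 2^12 = 4096
So ceil(log2(3342)) = 12

bits = ceil(log2(3342)) = ceil(11.7065) = 12 bits


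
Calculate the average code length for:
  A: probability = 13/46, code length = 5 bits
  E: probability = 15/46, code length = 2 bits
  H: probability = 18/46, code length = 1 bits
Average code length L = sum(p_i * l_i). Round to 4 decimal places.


Weighted contributions p_i * l_i:
  A: (13/46) * 5 = 65/46
  E: (15/46) * 2 = 30/46
  H: (18/46) * 1 = 18/46
Sum = (65 + 30 + 18)/46 = 113/46

L = 113/46 = 2.4565 bits/symbol


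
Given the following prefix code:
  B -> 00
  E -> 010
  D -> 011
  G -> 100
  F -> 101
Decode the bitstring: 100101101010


Decoding step by step:
Bits 100 -> G
Bits 101 -> F
Bits 101 -> F
Bits 010 -> E


Decoded message: GFFE


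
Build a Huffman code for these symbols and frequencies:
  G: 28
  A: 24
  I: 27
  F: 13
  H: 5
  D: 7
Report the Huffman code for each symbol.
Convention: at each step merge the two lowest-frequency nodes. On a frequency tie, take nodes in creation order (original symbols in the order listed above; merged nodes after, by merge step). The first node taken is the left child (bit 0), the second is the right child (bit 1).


Huffman tree construction:
Step 1: Merge H(5) + D(7) = 12
Step 2: Merge (H+D)(12) + F(13) = 25
Step 3: Merge A(24) + ((H+D)+F)(25) = 49
Step 4: Merge I(27) + G(28) = 55
Step 5: Merge (A+((H+D)+F))(49) + (I+G)(55) = 104
Read each symbol's code off the tree from the root (left child = 0, right child = 1).

Codes:
  G: 11 (length 2)
  A: 00 (length 2)
  I: 10 (length 2)
  F: 011 (length 3)
  H: 0100 (length 4)
  D: 0101 (length 4)
Average code length: 245/104 = 2.3558 bits/symbol


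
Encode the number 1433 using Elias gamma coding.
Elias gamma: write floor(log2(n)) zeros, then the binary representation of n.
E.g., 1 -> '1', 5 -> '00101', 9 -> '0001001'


num_bits = floor(log2(1433)) + 1 = 11
leading_zeros = num_bits - 1 = 10
binary(1433) = 10110011001

Elias gamma(1433) = '0000000000' + '10110011001' = 000000000010110011001 (21 bits)


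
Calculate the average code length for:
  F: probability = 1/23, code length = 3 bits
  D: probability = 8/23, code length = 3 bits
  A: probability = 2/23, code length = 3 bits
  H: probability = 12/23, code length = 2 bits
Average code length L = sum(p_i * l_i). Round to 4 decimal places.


Weighted contributions p_i * l_i:
  F: (1/23) * 3 = 3/23
  D: (8/23) * 3 = 24/23
  A: (2/23) * 3 = 6/23
  H: (12/23) * 2 = 24/23
Sum = (3 + 24 + 6 + 24)/23 = 57/23

L = 57/23 = 2.4783 bits/symbol


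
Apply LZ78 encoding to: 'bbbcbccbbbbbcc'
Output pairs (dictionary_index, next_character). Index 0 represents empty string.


LZ78 encoding steps:
Dictionary: {0: ''}
Step 1: w='' (idx 0), next='b' -> output (0, 'b'), add 'b' as idx 1
Step 2: w='b' (idx 1), next='b' -> output (1, 'b'), add 'bb' as idx 2
Step 3: w='' (idx 0), next='c' -> output (0, 'c'), add 'c' as idx 3
Step 4: w='b' (idx 1), next='c' -> output (1, 'c'), add 'bc' as idx 4
Step 5: w='c' (idx 3), next='b' -> output (3, 'b'), add 'cb' as idx 5
Step 6: w='bb' (idx 2), next='b' -> output (2, 'b'), add 'bbb' as idx 6
Step 7: w='bc' (idx 4), next='c' -> output (4, 'c'), add 'bcc' as idx 7


Encoded: [(0, 'b'), (1, 'b'), (0, 'c'), (1, 'c'), (3, 'b'), (2, 'b'), (4, 'c')]


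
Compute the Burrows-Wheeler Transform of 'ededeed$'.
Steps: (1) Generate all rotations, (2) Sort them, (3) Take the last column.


Rotations (sorted):
  0: $ededeed -> last char: d
  1: d$ededee -> last char: e
  2: dedeed$e -> last char: e
  3: deed$ede -> last char: e
  4: ed$edede -> last char: e
  5: ededeed$ -> last char: $
  6: edeed$ed -> last char: d
  7: eed$eded -> last char: d


BWT = deeee$dd


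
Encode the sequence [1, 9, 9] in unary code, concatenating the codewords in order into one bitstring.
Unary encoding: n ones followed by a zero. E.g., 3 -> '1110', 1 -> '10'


Encode each number as n ones followed by a terminating 0:
  1 -> 10 (2 bits)
  9 -> 1111111110 (10 bits)
  9 -> 1111111110 (10 bits)
Total length = 2 + 10 + 10 = 22 bits.

Unary([1, 9, 9]) = 1011111111101111111110 (22 bits)


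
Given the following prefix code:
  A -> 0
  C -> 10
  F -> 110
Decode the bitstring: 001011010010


Decoding step by step:
Bits 0 -> A
Bits 0 -> A
Bits 10 -> C
Bits 110 -> F
Bits 10 -> C
Bits 0 -> A
Bits 10 -> C


Decoded message: AACFCAC


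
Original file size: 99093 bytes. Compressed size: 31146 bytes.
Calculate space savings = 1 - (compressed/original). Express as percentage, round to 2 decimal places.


ratio = compressed/original = 31146/99093 = 0.314311
savings = 1 - ratio = 1 - 0.314311 = 0.685689
as a percentage: 0.685689 * 100 = 68.57%

Space savings = 1 - 31146/99093 = 68.57%


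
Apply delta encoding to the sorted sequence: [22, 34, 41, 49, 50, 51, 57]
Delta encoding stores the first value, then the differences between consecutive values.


First value: 22
Deltas:
  34 - 22 = 12
  41 - 34 = 7
  49 - 41 = 8
  50 - 49 = 1
  51 - 50 = 1
  57 - 51 = 6


Delta encoded: [22, 12, 7, 8, 1, 1, 6]


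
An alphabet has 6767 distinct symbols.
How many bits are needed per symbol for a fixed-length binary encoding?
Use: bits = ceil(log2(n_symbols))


log2(6767) = 12.7243
Bracket: 2^12 = 4096 < 6767 <= 2^13 = 8192
So ceil(log2(6767)) = 13

bits = ceil(log2(6767)) = ceil(12.7243) = 13 bits


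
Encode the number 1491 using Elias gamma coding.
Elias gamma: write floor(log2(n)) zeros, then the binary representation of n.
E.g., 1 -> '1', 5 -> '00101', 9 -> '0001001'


num_bits = floor(log2(1491)) + 1 = 11
leading_zeros = num_bits - 1 = 10
binary(1491) = 10111010011

Elias gamma(1491) = '0000000000' + '10111010011' = 000000000010111010011 (21 bits)


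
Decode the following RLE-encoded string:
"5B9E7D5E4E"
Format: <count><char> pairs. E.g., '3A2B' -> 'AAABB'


Expanding each <count><char> pair:
  5B -> 'BBBBB'
  9E -> 'EEEEEEEEE'
  7D -> 'DDDDDDD'
  5E -> 'EEEEE'
  4E -> 'EEEE'

Decoded = BBBBBEEEEEEEEEDDDDDDDEEEEEEEEE


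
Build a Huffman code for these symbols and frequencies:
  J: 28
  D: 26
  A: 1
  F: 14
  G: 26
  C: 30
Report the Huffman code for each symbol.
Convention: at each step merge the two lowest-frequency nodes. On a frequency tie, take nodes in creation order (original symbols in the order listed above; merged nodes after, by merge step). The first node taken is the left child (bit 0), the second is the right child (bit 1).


Huffman tree construction:
Step 1: Merge A(1) + F(14) = 15
Step 2: Merge (A+F)(15) + D(26) = 41
Step 3: Merge G(26) + J(28) = 54
Step 4: Merge C(30) + ((A+F)+D)(41) = 71
Step 5: Merge (G+J)(54) + (C+((A+F)+D))(71) = 125
Read each symbol's code off the tree from the root (left child = 0, right child = 1).

Codes:
  J: 01 (length 2)
  D: 111 (length 3)
  A: 1100 (length 4)
  F: 1101 (length 4)
  G: 00 (length 2)
  C: 10 (length 2)
Average code length: 306/125 = 2.4480 bits/symbol


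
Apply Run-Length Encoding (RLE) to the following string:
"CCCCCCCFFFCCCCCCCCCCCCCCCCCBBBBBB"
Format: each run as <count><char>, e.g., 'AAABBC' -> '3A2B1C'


Scanning runs left to right:
  i=0: run of 'C' x 7 -> '7C'
  i=7: run of 'F' x 3 -> '3F'
  i=10: run of 'C' x 17 -> '17C'
  i=27: run of 'B' x 6 -> '6B'

RLE = 7C3F17C6B


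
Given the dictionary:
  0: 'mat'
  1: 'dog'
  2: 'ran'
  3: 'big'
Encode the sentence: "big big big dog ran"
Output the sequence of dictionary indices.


Look up each word in the dictionary:
  'big' -> 3
  'big' -> 3
  'big' -> 3
  'dog' -> 1
  'ran' -> 2

Encoded: [3, 3, 3, 1, 2]


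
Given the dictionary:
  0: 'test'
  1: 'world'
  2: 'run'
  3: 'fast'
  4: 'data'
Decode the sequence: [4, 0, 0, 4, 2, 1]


Look up each index in the dictionary:
  4 -> 'data'
  0 -> 'test'
  0 -> 'test'
  4 -> 'data'
  2 -> 'run'
  1 -> 'world'

Decoded: "data test test data run world"


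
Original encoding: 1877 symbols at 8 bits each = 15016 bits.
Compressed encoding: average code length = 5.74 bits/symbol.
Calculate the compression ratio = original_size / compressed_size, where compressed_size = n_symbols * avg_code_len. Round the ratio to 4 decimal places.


original_size = n_symbols * orig_bits = 1877 * 8 = 15016 bits
compressed_size = n_symbols * avg_code_len = 1877 * 5.74 = 10773.98 bits
ratio = original_size / compressed_size = 15016 / 10773.98 = 1.3937

Compression ratio = 1.3937


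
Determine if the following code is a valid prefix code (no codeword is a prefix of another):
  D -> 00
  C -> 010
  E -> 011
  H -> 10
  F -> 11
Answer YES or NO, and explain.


Checking each pair (does one codeword prefix another?):
  D='00' vs C='010': no prefix
  D='00' vs E='011': no prefix
  D='00' vs H='10': no prefix
  D='00' vs F='11': no prefix
  C='010' vs D='00': no prefix
  C='010' vs E='011': no prefix
  C='010' vs H='10': no prefix
  C='010' vs F='11': no prefix
  E='011' vs D='00': no prefix
  E='011' vs C='010': no prefix
  E='011' vs H='10': no prefix
  E='011' vs F='11': no prefix
  H='10' vs D='00': no prefix
  H='10' vs C='010': no prefix
  H='10' vs E='011': no prefix
  H='10' vs F='11': no prefix
  F='11' vs D='00': no prefix
  F='11' vs C='010': no prefix
  F='11' vs E='011': no prefix
  F='11' vs H='10': no prefix
No violation found over all pairs.

YES -- this is a valid prefix code. No codeword is a prefix of any other codeword.


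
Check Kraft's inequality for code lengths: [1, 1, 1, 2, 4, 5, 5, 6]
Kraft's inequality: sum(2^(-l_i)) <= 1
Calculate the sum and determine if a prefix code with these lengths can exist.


Sum = 2^(-1) + 2^(-1) + 2^(-1) + 2^(-2) + 2^(-4) + 2^(-5) + 2^(-5) + 2^(-6)
    = 0.5 + 0.5 + 0.5 + 0.25 + 0.0625 + 0.03125 + 0.03125 + 0.015625
    = 121/64 = 1.890625
Since 1.890625 > 1, Kraft's inequality is NOT satisfied.
A prefix code with these lengths CANNOT exist.

Kraft sum = 1.890625. Not satisfied.


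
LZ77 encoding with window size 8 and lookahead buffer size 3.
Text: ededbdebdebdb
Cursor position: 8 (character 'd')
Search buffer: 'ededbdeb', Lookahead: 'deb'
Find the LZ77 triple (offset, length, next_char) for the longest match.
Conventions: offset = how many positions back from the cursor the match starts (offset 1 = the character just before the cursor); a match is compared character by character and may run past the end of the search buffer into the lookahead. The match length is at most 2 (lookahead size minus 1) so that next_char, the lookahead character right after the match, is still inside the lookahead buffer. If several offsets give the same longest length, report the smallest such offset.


Try each offset into the search buffer:
  offset=1 (pos 7, char 'b'): match length 0
  offset=2 (pos 6, char 'e'): match length 0
  offset=3 (pos 5, char 'd'): match length 2
  offset=4 (pos 4, char 'b'): match length 0
  offset=5 (pos 3, char 'd'): match length 1
  offset=6 (pos 2, char 'e'): match length 0
  offset=7 (pos 1, char 'd'): match length 2
  offset=8 (pos 0, char 'e'): match length 0
Longest match has length 2, found at offsets 3, 7; take the smallest, offset 3.
next_char = character at position 8 + 2 = 10 -> 'b'

Best match: offset=3, length=2 (matching 'de' starting at position 5)
LZ77 triple: (3, 2, 'b')


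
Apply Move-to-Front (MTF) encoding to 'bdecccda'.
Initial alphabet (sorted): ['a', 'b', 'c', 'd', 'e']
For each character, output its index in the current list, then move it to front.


MTF encoding:
'b': index 1 in ['a', 'b', 'c', 'd', 'e'] -> ['b', 'a', 'c', 'd', 'e']
'd': index 3 in ['b', 'a', 'c', 'd', 'e'] -> ['d', 'b', 'a', 'c', 'e']
'e': index 4 in ['d', 'b', 'a', 'c', 'e'] -> ['e', 'd', 'b', 'a', 'c']
'c': index 4 in ['e', 'd', 'b', 'a', 'c'] -> ['c', 'e', 'd', 'b', 'a']
'c': index 0 in ['c', 'e', 'd', 'b', 'a'] -> ['c', 'e', 'd', 'b', 'a']
'c': index 0 in ['c', 'e', 'd', 'b', 'a'] -> ['c', 'e', 'd', 'b', 'a']
'd': index 2 in ['c', 'e', 'd', 'b', 'a'] -> ['d', 'c', 'e', 'b', 'a']
'a': index 4 in ['d', 'c', 'e', 'b', 'a'] -> ['a', 'd', 'c', 'e', 'b']


Output: [1, 3, 4, 4, 0, 0, 2, 4]


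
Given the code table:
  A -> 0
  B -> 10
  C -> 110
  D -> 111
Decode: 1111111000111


Decoding:
111 -> D
111 -> D
10 -> B
0 -> A
0 -> A
111 -> D


Result: DDBAAD


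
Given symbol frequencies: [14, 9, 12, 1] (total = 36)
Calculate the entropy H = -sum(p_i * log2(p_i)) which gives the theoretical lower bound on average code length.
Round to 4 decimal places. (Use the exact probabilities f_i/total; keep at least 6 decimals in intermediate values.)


Per-symbol terms -p_i * log2(p_i) with p_i = f_i/36:
  p = 14/36 = 0.388889: log2(p) = -1.362570, -p*log2(p) = 0.529888
  p = 9/36 = 0.250000: log2(p) = -2.000000, -p*log2(p) = 0.500000
  p = 12/36 = 0.333333: log2(p) = -1.584963, -p*log2(p) = 0.528321
  p = 1/36 = 0.027778: log2(p) = -5.169925, -p*log2(p) = 0.143609
H = 0.529888 + 0.500000 + 0.528321 + 0.143609 = 1.701818

H = 1.7018 bits/symbol


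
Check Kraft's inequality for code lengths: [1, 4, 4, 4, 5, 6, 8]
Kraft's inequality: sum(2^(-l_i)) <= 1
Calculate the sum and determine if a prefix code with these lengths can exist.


Sum = 2^(-1) + 2^(-4) + 2^(-4) + 2^(-4) + 2^(-5) + 2^(-6) + 2^(-8)
    = 0.5 + 0.0625 + 0.0625 + 0.0625 + 0.03125 + 0.015625 + 0.00390625
    = 189/256 = 0.73828125
Since 0.73828125 <= 1, Kraft's inequality IS satisfied.
A prefix code with these lengths CAN exist.

Kraft sum = 0.73828125. Satisfied.


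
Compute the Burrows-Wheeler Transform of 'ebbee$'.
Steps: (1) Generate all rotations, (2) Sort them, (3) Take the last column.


Rotations (sorted):
  0: $ebbee -> last char: e
  1: bbee$e -> last char: e
  2: bee$eb -> last char: b
  3: e$ebbe -> last char: e
  4: ebbee$ -> last char: $
  5: ee$ebb -> last char: b


BWT = eebe$b


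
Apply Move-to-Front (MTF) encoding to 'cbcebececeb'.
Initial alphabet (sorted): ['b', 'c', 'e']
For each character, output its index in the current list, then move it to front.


MTF encoding:
'c': index 1 in ['b', 'c', 'e'] -> ['c', 'b', 'e']
'b': index 1 in ['c', 'b', 'e'] -> ['b', 'c', 'e']
'c': index 1 in ['b', 'c', 'e'] -> ['c', 'b', 'e']
'e': index 2 in ['c', 'b', 'e'] -> ['e', 'c', 'b']
'b': index 2 in ['e', 'c', 'b'] -> ['b', 'e', 'c']
'e': index 1 in ['b', 'e', 'c'] -> ['e', 'b', 'c']
'c': index 2 in ['e', 'b', 'c'] -> ['c', 'e', 'b']
'e': index 1 in ['c', 'e', 'b'] -> ['e', 'c', 'b']
'c': index 1 in ['e', 'c', 'b'] -> ['c', 'e', 'b']
'e': index 1 in ['c', 'e', 'b'] -> ['e', 'c', 'b']
'b': index 2 in ['e', 'c', 'b'] -> ['b', 'e', 'c']


Output: [1, 1, 1, 2, 2, 1, 2, 1, 1, 1, 2]


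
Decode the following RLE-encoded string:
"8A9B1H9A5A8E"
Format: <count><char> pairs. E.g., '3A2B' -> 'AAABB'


Expanding each <count><char> pair:
  8A -> 'AAAAAAAA'
  9B -> 'BBBBBBBBB'
  1H -> 'H'
  9A -> 'AAAAAAAAA'
  5A -> 'AAAAA'
  8E -> 'EEEEEEEE'

Decoded = AAAAAAAABBBBBBBBBHAAAAAAAAAAAAAAEEEEEEEE


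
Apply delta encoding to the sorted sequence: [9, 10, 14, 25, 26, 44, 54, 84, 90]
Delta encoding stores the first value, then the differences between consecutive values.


First value: 9
Deltas:
  10 - 9 = 1
  14 - 10 = 4
  25 - 14 = 11
  26 - 25 = 1
  44 - 26 = 18
  54 - 44 = 10
  84 - 54 = 30
  90 - 84 = 6


Delta encoded: [9, 1, 4, 11, 1, 18, 10, 30, 6]


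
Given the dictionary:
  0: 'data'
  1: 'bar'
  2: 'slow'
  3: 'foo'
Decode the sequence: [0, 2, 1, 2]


Look up each index in the dictionary:
  0 -> 'data'
  2 -> 'slow'
  1 -> 'bar'
  2 -> 'slow'

Decoded: "data slow bar slow"


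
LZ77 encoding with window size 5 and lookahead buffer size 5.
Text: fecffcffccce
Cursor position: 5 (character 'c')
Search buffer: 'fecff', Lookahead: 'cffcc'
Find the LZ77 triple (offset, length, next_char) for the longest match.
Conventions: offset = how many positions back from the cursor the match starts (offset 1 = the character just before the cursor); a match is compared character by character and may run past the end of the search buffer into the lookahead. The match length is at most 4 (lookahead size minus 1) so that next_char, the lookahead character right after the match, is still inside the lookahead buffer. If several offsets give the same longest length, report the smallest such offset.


Try each offset into the search buffer:
  offset=1 (pos 4, char 'f'): match length 0
  offset=2 (pos 3, char 'f'): match length 0
  offset=3 (pos 2, char 'c'): match length 4
  offset=4 (pos 1, char 'e'): match length 0
  offset=5 (pos 0, char 'f'): match length 0
Longest match has length 4 at offset 3.
next_char = character at position 5 + 4 = 9 -> 'c'

Best match: offset=3, length=4 (matching 'cffc' starting at position 2)
LZ77 triple: (3, 4, 'c')


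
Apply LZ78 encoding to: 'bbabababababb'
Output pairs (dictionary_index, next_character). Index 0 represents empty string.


LZ78 encoding steps:
Dictionary: {0: ''}
Step 1: w='' (idx 0), next='b' -> output (0, 'b'), add 'b' as idx 1
Step 2: w='b' (idx 1), next='a' -> output (1, 'a'), add 'ba' as idx 2
Step 3: w='ba' (idx 2), next='b' -> output (2, 'b'), add 'bab' as idx 3
Step 4: w='' (idx 0), next='a' -> output (0, 'a'), add 'a' as idx 4
Step 5: w='bab' (idx 3), next='a' -> output (3, 'a'), add 'baba' as idx 5
Step 6: w='b' (idx 1), next='b' -> output (1, 'b'), add 'bb' as idx 6


Encoded: [(0, 'b'), (1, 'a'), (2, 'b'), (0, 'a'), (3, 'a'), (1, 'b')]


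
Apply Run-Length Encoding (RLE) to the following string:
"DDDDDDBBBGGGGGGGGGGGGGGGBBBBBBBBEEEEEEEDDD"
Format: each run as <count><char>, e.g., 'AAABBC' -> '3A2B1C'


Scanning runs left to right:
  i=0: run of 'D' x 6 -> '6D'
  i=6: run of 'B' x 3 -> '3B'
  i=9: run of 'G' x 15 -> '15G'
  i=24: run of 'B' x 8 -> '8B'
  i=32: run of 'E' x 7 -> '7E'
  i=39: run of 'D' x 3 -> '3D'

RLE = 6D3B15G8B7E3D


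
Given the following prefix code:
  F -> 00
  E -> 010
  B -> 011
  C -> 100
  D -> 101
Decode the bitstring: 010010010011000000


Decoding step by step:
Bits 010 -> E
Bits 010 -> E
Bits 010 -> E
Bits 011 -> B
Bits 00 -> F
Bits 00 -> F
Bits 00 -> F


Decoded message: EEEBFFF


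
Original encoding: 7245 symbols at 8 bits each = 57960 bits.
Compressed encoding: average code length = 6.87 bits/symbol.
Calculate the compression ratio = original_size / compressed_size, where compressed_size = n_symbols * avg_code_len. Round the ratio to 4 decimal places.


original_size = n_symbols * orig_bits = 7245 * 8 = 57960 bits
compressed_size = n_symbols * avg_code_len = 7245 * 6.87 = 49773.15 bits
ratio = original_size / compressed_size = 57960 / 49773.15 = 1.1645

Compression ratio = 1.1645


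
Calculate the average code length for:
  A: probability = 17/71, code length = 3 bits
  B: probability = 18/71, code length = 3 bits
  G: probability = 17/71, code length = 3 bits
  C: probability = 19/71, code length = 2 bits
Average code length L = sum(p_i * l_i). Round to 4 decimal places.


Weighted contributions p_i * l_i:
  A: (17/71) * 3 = 51/71
  B: (18/71) * 3 = 54/71
  G: (17/71) * 3 = 51/71
  C: (19/71) * 2 = 38/71
Sum = (51 + 54 + 51 + 38)/71 = 194/71

L = 194/71 = 2.7324 bits/symbol


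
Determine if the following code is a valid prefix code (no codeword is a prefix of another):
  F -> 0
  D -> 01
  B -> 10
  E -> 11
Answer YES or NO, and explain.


Checking each pair (does one codeword prefix another?):
  F='0' vs D='01': prefix -- VIOLATION

NO -- this is NOT a valid prefix code. F (0) is a prefix of D (01).


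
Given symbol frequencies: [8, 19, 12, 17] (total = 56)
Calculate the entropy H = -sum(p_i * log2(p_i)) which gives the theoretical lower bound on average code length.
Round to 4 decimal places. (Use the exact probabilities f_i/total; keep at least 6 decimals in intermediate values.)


Per-symbol terms -p_i * log2(p_i) with p_i = f_i/56:
  p = 8/56 = 0.142857: log2(p) = -2.807355, -p*log2(p) = 0.401051
  p = 19/56 = 0.339286: log2(p) = -1.559427, -p*log2(p) = 0.529091
  p = 12/56 = 0.214286: log2(p) = -2.222392, -p*log2(p) = 0.476227
  p = 17/56 = 0.303571: log2(p) = -1.719892, -p*log2(p) = 0.522110
H = 0.401051 + 0.529091 + 0.476227 + 0.522110 = 1.928479

H = 1.9285 bits/symbol


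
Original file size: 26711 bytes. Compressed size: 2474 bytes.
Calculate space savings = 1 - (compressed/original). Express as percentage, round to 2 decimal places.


ratio = compressed/original = 2474/26711 = 0.092621
savings = 1 - ratio = 1 - 0.092621 = 0.907379
as a percentage: 0.907379 * 100 = 90.74%

Space savings = 1 - 2474/26711 = 90.74%


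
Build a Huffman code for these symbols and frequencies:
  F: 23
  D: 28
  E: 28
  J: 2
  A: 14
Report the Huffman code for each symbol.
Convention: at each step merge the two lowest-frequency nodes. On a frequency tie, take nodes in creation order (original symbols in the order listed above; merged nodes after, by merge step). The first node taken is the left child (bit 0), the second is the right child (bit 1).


Huffman tree construction:
Step 1: Merge J(2) + A(14) = 16
Step 2: Merge (J+A)(16) + F(23) = 39
Step 3: Merge D(28) + E(28) = 56
Step 4: Merge ((J+A)+F)(39) + (D+E)(56) = 95
Read each symbol's code off the tree from the root (left child = 0, right child = 1).

Codes:
  F: 01 (length 2)
  D: 10 (length 2)
  E: 11 (length 2)
  J: 000 (length 3)
  A: 001 (length 3)
Average code length: 206/95 = 2.1684 bits/symbol


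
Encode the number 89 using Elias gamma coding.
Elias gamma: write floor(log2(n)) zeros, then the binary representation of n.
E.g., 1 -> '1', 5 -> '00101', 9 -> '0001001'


num_bits = floor(log2(89)) + 1 = 7
leading_zeros = num_bits - 1 = 6
binary(89) = 1011001

Elias gamma(89) = '000000' + '1011001' = 0000001011001 (13 bits)


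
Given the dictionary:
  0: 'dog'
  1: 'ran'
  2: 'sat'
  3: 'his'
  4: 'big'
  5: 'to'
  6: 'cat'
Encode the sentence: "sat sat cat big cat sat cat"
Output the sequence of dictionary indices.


Look up each word in the dictionary:
  'sat' -> 2
  'sat' -> 2
  'cat' -> 6
  'big' -> 4
  'cat' -> 6
  'sat' -> 2
  'cat' -> 6

Encoded: [2, 2, 6, 4, 6, 2, 6]


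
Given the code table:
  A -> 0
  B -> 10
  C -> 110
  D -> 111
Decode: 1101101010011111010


Decoding:
110 -> C
110 -> C
10 -> B
10 -> B
0 -> A
111 -> D
110 -> C
10 -> B


Result: CCBBADCB


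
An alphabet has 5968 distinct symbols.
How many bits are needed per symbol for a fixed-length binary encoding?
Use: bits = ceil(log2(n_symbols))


log2(5968) = 12.543
Bracket: 2^12 = 4096 < 5968 <= 2^13 = 8192
So ceil(log2(5968)) = 13

bits = ceil(log2(5968)) = ceil(12.543) = 13 bits


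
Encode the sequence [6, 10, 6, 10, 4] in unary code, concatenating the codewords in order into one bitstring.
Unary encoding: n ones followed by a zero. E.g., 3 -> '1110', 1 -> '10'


Encode each number as n ones followed by a terminating 0:
  6 -> 1111110 (7 bits)
  10 -> 11111111110 (11 bits)
  6 -> 1111110 (7 bits)
  10 -> 11111111110 (11 bits)
  4 -> 11110 (5 bits)
Total length = 7 + 11 + 7 + 11 + 5 = 41 bits.

Unary([6, 10, 6, 10, 4]) = 11111101111111111011111101111111111011110 (41 bits)


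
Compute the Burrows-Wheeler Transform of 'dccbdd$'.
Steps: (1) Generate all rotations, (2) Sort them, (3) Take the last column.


Rotations (sorted):
  0: $dccbdd -> last char: d
  1: bdd$dcc -> last char: c
  2: cbdd$dc -> last char: c
  3: ccbdd$d -> last char: d
  4: d$dccbd -> last char: d
  5: dccbdd$ -> last char: $
  6: dd$dccb -> last char: b


BWT = dccdd$b


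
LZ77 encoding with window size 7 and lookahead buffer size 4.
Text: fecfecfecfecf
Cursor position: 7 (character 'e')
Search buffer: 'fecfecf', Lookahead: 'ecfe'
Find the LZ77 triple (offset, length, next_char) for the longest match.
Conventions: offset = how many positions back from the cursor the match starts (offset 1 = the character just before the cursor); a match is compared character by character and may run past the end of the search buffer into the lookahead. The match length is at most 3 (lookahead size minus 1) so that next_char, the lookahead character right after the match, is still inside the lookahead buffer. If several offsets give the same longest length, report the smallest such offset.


Try each offset into the search buffer:
  offset=1 (pos 6, char 'f'): match length 0
  offset=2 (pos 5, char 'c'): match length 0
  offset=3 (pos 4, char 'e'): match length 3
  offset=4 (pos 3, char 'f'): match length 0
  offset=5 (pos 2, char 'c'): match length 0
  offset=6 (pos 1, char 'e'): match length 3
  offset=7 (pos 0, char 'f'): match length 0
Longest match has length 3, found at offsets 3, 6; take the smallest, offset 3.
next_char = character at position 7 + 3 = 10 -> 'e'

Best match: offset=3, length=3 (matching 'ecf' starting at position 4)
LZ77 triple: (3, 3, 'e')


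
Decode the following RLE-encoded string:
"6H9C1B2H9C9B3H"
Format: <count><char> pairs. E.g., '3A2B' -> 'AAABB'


Expanding each <count><char> pair:
  6H -> 'HHHHHH'
  9C -> 'CCCCCCCCC'
  1B -> 'B'
  2H -> 'HH'
  9C -> 'CCCCCCCCC'
  9B -> 'BBBBBBBBB'
  3H -> 'HHH'

Decoded = HHHHHHCCCCCCCCCBHHCCCCCCCCCBBBBBBBBBHHH


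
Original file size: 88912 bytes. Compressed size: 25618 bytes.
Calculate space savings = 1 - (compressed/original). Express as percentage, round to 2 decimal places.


ratio = compressed/original = 25618/88912 = 0.288128
savings = 1 - ratio = 1 - 0.288128 = 0.711872
as a percentage: 0.711872 * 100 = 71.19%

Space savings = 1 - 25618/88912 = 71.19%


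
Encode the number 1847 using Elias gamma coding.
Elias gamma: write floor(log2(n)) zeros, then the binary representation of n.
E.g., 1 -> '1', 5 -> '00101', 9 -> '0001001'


num_bits = floor(log2(1847)) + 1 = 11
leading_zeros = num_bits - 1 = 10
binary(1847) = 11100110111

Elias gamma(1847) = '0000000000' + '11100110111' = 000000000011100110111 (21 bits)


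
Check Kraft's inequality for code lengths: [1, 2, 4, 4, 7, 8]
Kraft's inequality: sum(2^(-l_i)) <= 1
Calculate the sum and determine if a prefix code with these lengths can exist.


Sum = 2^(-1) + 2^(-2) + 2^(-4) + 2^(-4) + 2^(-7) + 2^(-8)
    = 0.5 + 0.25 + 0.0625 + 0.0625 + 0.0078125 + 0.00390625
    = 227/256 = 0.88671875
Since 0.88671875 <= 1, Kraft's inequality IS satisfied.
A prefix code with these lengths CAN exist.

Kraft sum = 0.88671875. Satisfied.


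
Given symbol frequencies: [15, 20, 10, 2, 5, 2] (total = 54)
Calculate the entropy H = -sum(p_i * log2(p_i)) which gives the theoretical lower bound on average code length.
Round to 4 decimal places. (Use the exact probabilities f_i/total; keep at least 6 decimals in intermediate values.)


Per-symbol terms -p_i * log2(p_i) with p_i = f_i/54:
  p = 15/54 = 0.277778: log2(p) = -1.847997, -p*log2(p) = 0.513332
  p = 20/54 = 0.370370: log2(p) = -1.432959, -p*log2(p) = 0.530726
  p = 10/54 = 0.185185: log2(p) = -2.432959, -p*log2(p) = 0.450548
  p = 2/54 = 0.037037: log2(p) = -4.754888, -p*log2(p) = 0.176107
  p = 5/54 = 0.092593: log2(p) = -3.432959, -p*log2(p) = 0.317867
  p = 2/54 = 0.037037: log2(p) = -4.754888, -p*log2(p) = 0.176107
H = 0.513332 + 0.530726 + 0.450548 + 0.176107 + 0.317867 + 0.176107 = 2.164687

H = 2.1647 bits/symbol


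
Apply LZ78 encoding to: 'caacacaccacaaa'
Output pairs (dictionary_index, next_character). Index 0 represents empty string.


LZ78 encoding steps:
Dictionary: {0: ''}
Step 1: w='' (idx 0), next='c' -> output (0, 'c'), add 'c' as idx 1
Step 2: w='' (idx 0), next='a' -> output (0, 'a'), add 'a' as idx 2
Step 3: w='a' (idx 2), next='c' -> output (2, 'c'), add 'ac' as idx 3
Step 4: w='ac' (idx 3), next='a' -> output (3, 'a'), add 'aca' as idx 4
Step 5: w='c' (idx 1), next='c' -> output (1, 'c'), add 'cc' as idx 5
Step 6: w='aca' (idx 4), next='a' -> output (4, 'a'), add 'acaa' as idx 6
Step 7: w='a' (idx 2), end of input -> output (2, '')


Encoded: [(0, 'c'), (0, 'a'), (2, 'c'), (3, 'a'), (1, 'c'), (4, 'a'), (2, '')]


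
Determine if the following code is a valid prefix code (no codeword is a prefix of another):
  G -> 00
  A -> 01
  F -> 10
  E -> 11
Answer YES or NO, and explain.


Checking each pair (does one codeword prefix another?):
  G='00' vs A='01': no prefix
  G='00' vs F='10': no prefix
  G='00' vs E='11': no prefix
  A='01' vs G='00': no prefix
  A='01' vs F='10': no prefix
  A='01' vs E='11': no prefix
  F='10' vs G='00': no prefix
  F='10' vs A='01': no prefix
  F='10' vs E='11': no prefix
  E='11' vs G='00': no prefix
  E='11' vs A='01': no prefix
  E='11' vs F='10': no prefix
No violation found over all pairs.

YES -- this is a valid prefix code. No codeword is a prefix of any other codeword.


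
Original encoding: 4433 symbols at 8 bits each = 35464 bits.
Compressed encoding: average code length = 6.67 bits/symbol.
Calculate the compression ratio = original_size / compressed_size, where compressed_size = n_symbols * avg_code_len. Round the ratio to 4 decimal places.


original_size = n_symbols * orig_bits = 4433 * 8 = 35464 bits
compressed_size = n_symbols * avg_code_len = 4433 * 6.67 = 29568.11 bits
ratio = original_size / compressed_size = 35464 / 29568.11 = 1.1994

Compression ratio = 1.1994


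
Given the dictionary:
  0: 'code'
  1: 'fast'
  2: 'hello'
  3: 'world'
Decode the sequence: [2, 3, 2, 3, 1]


Look up each index in the dictionary:
  2 -> 'hello'
  3 -> 'world'
  2 -> 'hello'
  3 -> 'world'
  1 -> 'fast'

Decoded: "hello world hello world fast"


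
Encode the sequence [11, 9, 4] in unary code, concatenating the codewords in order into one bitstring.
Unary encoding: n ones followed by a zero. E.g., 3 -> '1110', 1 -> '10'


Encode each number as n ones followed by a terminating 0:
  11 -> 111111111110 (12 bits)
  9 -> 1111111110 (10 bits)
  4 -> 11110 (5 bits)
Total length = 12 + 10 + 5 = 27 bits.

Unary([11, 9, 4]) = 111111111110111111111011110 (27 bits)


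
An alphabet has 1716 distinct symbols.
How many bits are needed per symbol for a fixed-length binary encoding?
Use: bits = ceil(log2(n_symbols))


log2(1716) = 10.7448
Bracket: 2^10 = 1024 < 1716 <= 2^11 = 2048
So ceil(log2(1716)) = 11

bits = ceil(log2(1716)) = ceil(10.7448) = 11 bits


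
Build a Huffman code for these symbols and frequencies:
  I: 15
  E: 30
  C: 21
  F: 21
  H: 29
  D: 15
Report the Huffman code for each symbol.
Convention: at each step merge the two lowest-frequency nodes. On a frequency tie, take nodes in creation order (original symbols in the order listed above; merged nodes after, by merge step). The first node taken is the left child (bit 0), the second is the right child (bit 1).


Huffman tree construction:
Step 1: Merge I(15) + D(15) = 30
Step 2: Merge C(21) + F(21) = 42
Step 3: Merge H(29) + E(30) = 59
Step 4: Merge (I+D)(30) + (C+F)(42) = 72
Step 5: Merge (H+E)(59) + ((I+D)+(C+F))(72) = 131
Read each symbol's code off the tree from the root (left child = 0, right child = 1).

Codes:
  I: 100 (length 3)
  E: 01 (length 2)
  C: 110 (length 3)
  F: 111 (length 3)
  H: 00 (length 2)
  D: 101 (length 3)
Average code length: 334/131 = 2.5496 bits/symbol


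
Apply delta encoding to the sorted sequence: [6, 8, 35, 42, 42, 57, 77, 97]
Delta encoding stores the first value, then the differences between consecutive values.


First value: 6
Deltas:
  8 - 6 = 2
  35 - 8 = 27
  42 - 35 = 7
  42 - 42 = 0
  57 - 42 = 15
  77 - 57 = 20
  97 - 77 = 20


Delta encoded: [6, 2, 27, 7, 0, 15, 20, 20]


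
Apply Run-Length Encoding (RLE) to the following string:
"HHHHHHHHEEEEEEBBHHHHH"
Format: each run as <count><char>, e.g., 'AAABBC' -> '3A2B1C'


Scanning runs left to right:
  i=0: run of 'H' x 8 -> '8H'
  i=8: run of 'E' x 6 -> '6E'
  i=14: run of 'B' x 2 -> '2B'
  i=16: run of 'H' x 5 -> '5H'

RLE = 8H6E2B5H


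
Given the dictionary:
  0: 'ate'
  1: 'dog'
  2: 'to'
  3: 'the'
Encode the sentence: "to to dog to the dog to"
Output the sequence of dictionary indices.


Look up each word in the dictionary:
  'to' -> 2
  'to' -> 2
  'dog' -> 1
  'to' -> 2
  'the' -> 3
  'dog' -> 1
  'to' -> 2

Encoded: [2, 2, 1, 2, 3, 1, 2]


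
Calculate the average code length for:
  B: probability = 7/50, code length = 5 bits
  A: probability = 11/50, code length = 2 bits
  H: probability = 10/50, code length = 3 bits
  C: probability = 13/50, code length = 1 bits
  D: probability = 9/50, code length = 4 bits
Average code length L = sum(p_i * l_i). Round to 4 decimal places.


Weighted contributions p_i * l_i:
  B: (7/50) * 5 = 35/50
  A: (11/50) * 2 = 22/50
  H: (10/50) * 3 = 30/50
  C: (13/50) * 1 = 13/50
  D: (9/50) * 4 = 36/50
Sum = (35 + 22 + 30 + 13 + 36)/50 = 136/50

L = 136/50 = 2.7200 bits/symbol
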